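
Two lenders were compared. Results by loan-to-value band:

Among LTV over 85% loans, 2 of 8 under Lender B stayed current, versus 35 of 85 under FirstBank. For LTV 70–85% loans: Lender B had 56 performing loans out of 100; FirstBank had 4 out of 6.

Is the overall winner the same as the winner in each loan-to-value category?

No

LTV over 85%: Lender B 2/8 = 25.0%, FirstBank 35/85 = 41.2% → FirstBank
LTV 70–85%: Lender B 56/100 = 56.0%, FirstBank 4/6 = 66.7% → FirstBank
Overall: Lender B 58/108 = 53.7%, FirstBank 39/91 = 42.9% → Lender B
FirstBank wins each loan-to-value group but Lender B wins overall — the comparison reverses. FirstBank's loans skew toward LTV over 85%, which has a lower base rate.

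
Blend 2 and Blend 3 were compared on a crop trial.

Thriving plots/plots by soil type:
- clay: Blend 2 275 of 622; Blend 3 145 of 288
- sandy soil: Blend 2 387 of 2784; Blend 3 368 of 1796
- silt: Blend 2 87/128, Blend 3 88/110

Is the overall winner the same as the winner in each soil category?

Clay: Blend 2 275/622 = 44.2%, Blend 3 145/288 = 50.3% → Blend 3
Sandy soil: Blend 2 387/2784 = 13.9%, Blend 3 368/1796 = 20.5% → Blend 3
Silt: Blend 2 87/128 = 68.0%, Blend 3 88/110 = 80.0% → Blend 3
Overall: Blend 2 749/3534 = 21.2%, Blend 3 601/2194 = 27.4% → Blend 3
Blend 3 wins overall and in every soil group — no reversal.

Yes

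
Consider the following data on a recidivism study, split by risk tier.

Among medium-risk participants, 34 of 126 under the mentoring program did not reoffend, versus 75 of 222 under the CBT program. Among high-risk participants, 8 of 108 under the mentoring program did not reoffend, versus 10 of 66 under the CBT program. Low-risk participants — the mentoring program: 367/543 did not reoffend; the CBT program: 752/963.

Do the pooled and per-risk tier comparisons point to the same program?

Yes

Medium-risk: the mentoring program 34/126 = 27.0%, the CBT program 75/222 = 33.8% → the CBT program
High-risk: the mentoring program 8/108 = 7.4%, the CBT program 10/66 = 15.2% → the CBT program
Low-risk: the mentoring program 367/543 = 67.6%, the CBT program 752/963 = 78.1% → the CBT program
Overall: the mentoring program 409/777 = 52.6%, the CBT program 837/1251 = 66.9% → the CBT program
The CBT program wins overall and in every risk group — no reversal.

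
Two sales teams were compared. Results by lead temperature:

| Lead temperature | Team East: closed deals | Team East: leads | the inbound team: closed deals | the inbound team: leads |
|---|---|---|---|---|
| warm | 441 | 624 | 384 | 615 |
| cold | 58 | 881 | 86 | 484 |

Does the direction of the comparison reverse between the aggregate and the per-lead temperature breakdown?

No

Warm: Team East 441/624 = 70.7%, the inbound team 384/615 = 62.4% → Team East
Cold: Team East 58/881 = 6.6%, the inbound team 86/484 = 17.8% → the inbound team
Overall: Team East 499/1505 = 33.2%, the inbound team 470/1099 = 42.8% → the inbound team
Neither sweeps: Team East wins 1 of 2 groups, the inbound team wins 1. The inbound team wins overall but not every group — no Simpson reversal.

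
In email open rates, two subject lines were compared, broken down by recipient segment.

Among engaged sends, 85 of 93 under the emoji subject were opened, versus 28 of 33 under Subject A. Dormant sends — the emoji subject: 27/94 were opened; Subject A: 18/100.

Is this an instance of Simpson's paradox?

No

Engaged: the emoji subject 85/93 = 91.4%, Subject A 28/33 = 84.8% → the emoji subject
Dormant: the emoji subject 27/94 = 28.7%, Subject A 18/100 = 18.0% → the emoji subject
Overall: the emoji subject 112/187 = 59.9%, Subject A 46/133 = 34.6% → the emoji subject
The emoji subject wins overall and in every recipient group — no reversal.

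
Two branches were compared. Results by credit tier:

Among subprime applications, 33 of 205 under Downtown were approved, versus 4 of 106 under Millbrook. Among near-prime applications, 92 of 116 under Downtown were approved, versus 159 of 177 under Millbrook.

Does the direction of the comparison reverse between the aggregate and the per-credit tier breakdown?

No

Subprime: Downtown 33/205 = 16.1%, Millbrook 4/106 = 3.8% → Downtown
Near-prime: Downtown 92/116 = 79.3%, Millbrook 159/177 = 89.8% → Millbrook
Overall: Downtown 125/321 = 38.9%, Millbrook 163/283 = 57.6% → Millbrook
Neither sweeps: Downtown wins 1 of 2 groups, Millbrook wins 1. Millbrook wins overall but not every group — no Simpson reversal.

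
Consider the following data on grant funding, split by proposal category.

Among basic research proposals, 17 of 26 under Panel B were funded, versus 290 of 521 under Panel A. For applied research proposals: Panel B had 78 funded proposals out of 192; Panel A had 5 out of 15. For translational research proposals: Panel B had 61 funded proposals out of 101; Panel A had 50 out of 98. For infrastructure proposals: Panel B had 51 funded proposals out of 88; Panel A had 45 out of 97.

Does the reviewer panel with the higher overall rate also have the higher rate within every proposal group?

Basic research: Panel B 17/26 = 65.4%, Panel A 290/521 = 55.7% → Panel B
Applied research: Panel B 78/192 = 40.6%, Panel A 5/15 = 33.3% → Panel B
Translational research: Panel B 61/101 = 60.4%, Panel A 50/98 = 51.0% → Panel B
Infrastructure: Panel B 51/88 = 58.0%, Panel A 45/97 = 46.4% → Panel B
Overall: Panel B 207/407 = 50.9%, Panel A 390/731 = 53.4% → Panel A
Panel B wins each proposal group but Panel A wins overall — the comparison reverses. Panel B's proposals skew toward applied research, which has a lower base rate.

No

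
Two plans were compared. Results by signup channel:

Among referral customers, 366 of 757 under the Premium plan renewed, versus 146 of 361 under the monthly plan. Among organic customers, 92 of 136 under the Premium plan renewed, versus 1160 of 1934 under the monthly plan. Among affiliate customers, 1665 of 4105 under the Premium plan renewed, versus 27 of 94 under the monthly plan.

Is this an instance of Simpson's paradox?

Referral: the Premium plan 366/757 = 48.3%, the monthly plan 146/361 = 40.4% → the Premium plan
Organic: the Premium plan 92/136 = 67.6%, the monthly plan 1160/1934 = 60.0% → the Premium plan
Affiliate: the Premium plan 1665/4105 = 40.6%, the monthly plan 27/94 = 28.7% → the Premium plan
Overall: the Premium plan 2123/4998 = 42.5%, the monthly plan 1333/2389 = 55.8% → the monthly plan
The Premium plan wins each signup group but the monthly plan wins overall — the comparison reverses. The Premium plan's customers skew toward affiliate, which has a lower base rate.

Yes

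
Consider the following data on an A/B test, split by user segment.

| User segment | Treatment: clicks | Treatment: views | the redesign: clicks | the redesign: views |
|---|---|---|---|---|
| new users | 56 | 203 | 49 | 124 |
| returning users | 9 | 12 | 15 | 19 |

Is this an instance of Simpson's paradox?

New users: Treatment 56/203 = 27.6%, the redesign 49/124 = 39.5% → the redesign
Returning users: Treatment 9/12 = 75.0%, the redesign 15/19 = 78.9% → the redesign
Overall: Treatment 65/215 = 30.2%, the redesign 64/143 = 44.8% → the redesign
The redesign wins overall and in every user group — no reversal.

No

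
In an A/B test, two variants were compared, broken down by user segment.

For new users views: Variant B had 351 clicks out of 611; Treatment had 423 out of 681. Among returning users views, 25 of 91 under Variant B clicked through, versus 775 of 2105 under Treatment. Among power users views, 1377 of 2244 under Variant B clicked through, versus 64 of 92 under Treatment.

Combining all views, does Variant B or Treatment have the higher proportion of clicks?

New users: Variant B 351/611 = 57.4%, Treatment 423/681 = 62.1% → Treatment
Returning users: Variant B 25/91 = 27.5%, Treatment 775/2105 = 36.8% → Treatment
Power users: Variant B 1377/2244 = 61.4%, Treatment 64/92 = 69.6% → Treatment
Overall: Variant B 1753/2946 = 59.5%, Treatment 1262/2878 = 43.8% → Variant B
(Treatment wins every user group but Variant B wins overall — Treatment's views skew toward the low-rate returning users group.)

Variant B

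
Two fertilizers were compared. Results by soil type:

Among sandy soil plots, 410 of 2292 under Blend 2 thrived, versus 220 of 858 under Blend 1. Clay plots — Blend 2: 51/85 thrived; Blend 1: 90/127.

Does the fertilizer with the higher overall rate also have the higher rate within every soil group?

Sandy soil: Blend 2 410/2292 = 17.9%, Blend 1 220/858 = 25.6% → Blend 1
Clay: Blend 2 51/85 = 60.0%, Blend 1 90/127 = 70.9% → Blend 1
Overall: Blend 2 461/2377 = 19.4%, Blend 1 310/985 = 31.5% → Blend 1
Blend 1 wins overall and in every soil group — no reversal.

Yes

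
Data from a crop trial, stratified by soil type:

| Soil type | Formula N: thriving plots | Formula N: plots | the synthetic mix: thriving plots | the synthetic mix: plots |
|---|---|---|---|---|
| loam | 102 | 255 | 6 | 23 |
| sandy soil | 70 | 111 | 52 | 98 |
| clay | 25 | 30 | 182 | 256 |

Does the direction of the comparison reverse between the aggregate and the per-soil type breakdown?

Loam: Formula N 102/255 = 40.0%, the synthetic mix 6/23 = 26.1% → Formula N
Sandy soil: Formula N 70/111 = 63.1%, the synthetic mix 52/98 = 53.1% → Formula N
Clay: Formula N 25/30 = 83.3%, the synthetic mix 182/256 = 71.1% → Formula N
Overall: Formula N 197/396 = 49.7%, the synthetic mix 240/377 = 63.7% → the synthetic mix
Formula N wins each soil group but the synthetic mix wins overall — the comparison reverses. Formula N's plots skew toward loam, which has a lower base rate.

Yes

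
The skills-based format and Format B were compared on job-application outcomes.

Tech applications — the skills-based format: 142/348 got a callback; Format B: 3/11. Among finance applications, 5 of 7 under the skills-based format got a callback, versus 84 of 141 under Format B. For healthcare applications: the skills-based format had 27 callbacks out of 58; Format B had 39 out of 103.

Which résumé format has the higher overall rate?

Format B

Tech: the skills-based format 142/348 = 40.8%, Format B 3/11 = 27.3% → the skills-based format
Finance: the skills-based format 5/7 = 71.4%, Format B 84/141 = 59.6% → the skills-based format
Healthcare: the skills-based format 27/58 = 46.6%, Format B 39/103 = 37.9% → the skills-based format
Overall: the skills-based format 174/413 = 42.1%, Format B 126/255 = 49.4% → Format B
(The skills-based format wins every industry group but Format B wins overall — the skills-based format's applications skew toward the low-rate tech group.)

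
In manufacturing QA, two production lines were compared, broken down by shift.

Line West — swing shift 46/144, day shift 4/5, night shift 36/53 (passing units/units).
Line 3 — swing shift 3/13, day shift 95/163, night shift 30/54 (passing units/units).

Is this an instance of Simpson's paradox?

Yes

Swing shift: Line West 46/144 = 31.9%, Line 3 3/13 = 23.1% → Line West
Day shift: Line West 4/5 = 80.0%, Line 3 95/163 = 58.3% → Line West
Night shift: Line West 36/53 = 67.9%, Line 3 30/54 = 55.6% → Line West
Overall: Line West 86/202 = 42.6%, Line 3 128/230 = 55.7% → Line 3
Line West wins each shift group but Line 3 wins overall — the comparison reverses. Line West's units skew toward swing shift, which has a lower base rate.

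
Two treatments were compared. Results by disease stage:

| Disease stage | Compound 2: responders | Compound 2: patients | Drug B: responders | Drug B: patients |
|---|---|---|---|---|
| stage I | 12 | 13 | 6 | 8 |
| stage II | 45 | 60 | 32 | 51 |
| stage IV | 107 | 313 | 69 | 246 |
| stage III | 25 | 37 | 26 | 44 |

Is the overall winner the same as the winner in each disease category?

Yes

Stage I: Compound 2 12/13 = 92.3%, Drug B 6/8 = 75.0% → Compound 2
Stage II: Compound 2 45/60 = 75.0%, Drug B 32/51 = 62.7% → Compound 2
Stage IV: Compound 2 107/313 = 34.2%, Drug B 69/246 = 28.0% → Compound 2
Stage III: Compound 2 25/37 = 67.6%, Drug B 26/44 = 59.1% → Compound 2
Overall: Compound 2 189/423 = 44.7%, Drug B 133/349 = 38.1% → Compound 2
Compound 2 wins overall and in every disease group — no reversal.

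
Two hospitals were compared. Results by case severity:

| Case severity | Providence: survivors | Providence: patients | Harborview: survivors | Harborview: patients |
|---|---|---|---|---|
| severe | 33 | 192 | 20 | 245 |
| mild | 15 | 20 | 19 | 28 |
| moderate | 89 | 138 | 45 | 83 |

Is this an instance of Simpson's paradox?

Severe: Providence 33/192 = 17.2%, Harborview 20/245 = 8.2% → Providence
Mild: Providence 15/20 = 75.0%, Harborview 19/28 = 67.9% → Providence
Moderate: Providence 89/138 = 64.5%, Harborview 45/83 = 54.2% → Providence
Overall: Providence 137/350 = 39.1%, Harborview 84/356 = 23.6% → Providence
Providence wins overall and in every case group — no reversal.

No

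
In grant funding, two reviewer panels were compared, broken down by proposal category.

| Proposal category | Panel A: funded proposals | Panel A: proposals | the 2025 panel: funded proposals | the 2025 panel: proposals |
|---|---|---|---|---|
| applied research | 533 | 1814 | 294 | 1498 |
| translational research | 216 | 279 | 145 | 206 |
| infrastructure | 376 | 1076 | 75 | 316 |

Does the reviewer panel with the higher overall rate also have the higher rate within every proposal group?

Applied research: Panel A 533/1814 = 29.4%, the 2025 panel 294/1498 = 19.6% → Panel A
Translational research: Panel A 216/279 = 77.4%, the 2025 panel 145/206 = 70.4% → Panel A
Infrastructure: Panel A 376/1076 = 34.9%, the 2025 panel 75/316 = 23.7% → Panel A
Overall: Panel A 1125/3169 = 35.5%, the 2025 panel 514/2020 = 25.4% → Panel A
Panel A wins overall and in every proposal group — no reversal.

Yes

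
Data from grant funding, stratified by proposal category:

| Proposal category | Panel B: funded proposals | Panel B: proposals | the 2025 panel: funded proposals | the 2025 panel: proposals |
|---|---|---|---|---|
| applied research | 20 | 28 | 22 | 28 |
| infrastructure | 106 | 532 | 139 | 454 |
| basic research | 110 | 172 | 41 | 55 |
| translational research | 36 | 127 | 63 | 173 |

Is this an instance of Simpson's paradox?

No

Applied research: Panel B 20/28 = 71.4%, the 2025 panel 22/28 = 78.6% → the 2025 panel
Infrastructure: Panel B 106/532 = 19.9%, the 2025 panel 139/454 = 30.6% → the 2025 panel
Basic research: Panel B 110/172 = 64.0%, the 2025 panel 41/55 = 74.5% → the 2025 panel
Translational research: Panel B 36/127 = 28.3%, the 2025 panel 63/173 = 36.4% → the 2025 panel
Overall: Panel B 272/859 = 31.7%, the 2025 panel 265/710 = 37.3% → the 2025 panel
The 2025 panel wins overall and in every proposal group — no reversal.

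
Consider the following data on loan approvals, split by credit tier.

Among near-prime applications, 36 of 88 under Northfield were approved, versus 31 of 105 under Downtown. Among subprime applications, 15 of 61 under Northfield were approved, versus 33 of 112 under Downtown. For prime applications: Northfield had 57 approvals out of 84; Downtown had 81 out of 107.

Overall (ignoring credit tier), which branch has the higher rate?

Near-prime: Northfield 36/88 = 40.9%, Downtown 31/105 = 29.5% → Northfield
Subprime: Northfield 15/61 = 24.6%, Downtown 33/112 = 29.5% → Downtown
Prime: Northfield 57/84 = 67.9%, Downtown 81/107 = 75.7% → Downtown
Overall: Northfield 108/233 = 46.4%, Downtown 145/324 = 44.8% → Northfield
(Neither sweeps every credit group, but Northfield has the higher pooled rate.)

Northfield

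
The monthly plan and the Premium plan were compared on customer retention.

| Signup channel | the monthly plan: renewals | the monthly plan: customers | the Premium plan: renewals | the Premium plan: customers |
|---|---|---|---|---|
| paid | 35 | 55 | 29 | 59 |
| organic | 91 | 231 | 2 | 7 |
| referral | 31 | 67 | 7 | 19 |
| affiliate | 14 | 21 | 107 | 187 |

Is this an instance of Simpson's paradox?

Paid: the monthly plan 35/55 = 63.6%, the Premium plan 29/59 = 49.2% → the monthly plan
Organic: the monthly plan 91/231 = 39.4%, the Premium plan 2/7 = 28.6% → the monthly plan
Referral: the monthly plan 31/67 = 46.3%, the Premium plan 7/19 = 36.8% → the monthly plan
Affiliate: the monthly plan 14/21 = 66.7%, the Premium plan 107/187 = 57.2% → the monthly plan
Overall: the monthly plan 171/374 = 45.7%, the Premium plan 145/272 = 53.3% → the Premium plan
The monthly plan wins each signup group but the Premium plan wins overall — the comparison reverses. The monthly plan's customers skew toward organic, which has a lower base rate.

Yes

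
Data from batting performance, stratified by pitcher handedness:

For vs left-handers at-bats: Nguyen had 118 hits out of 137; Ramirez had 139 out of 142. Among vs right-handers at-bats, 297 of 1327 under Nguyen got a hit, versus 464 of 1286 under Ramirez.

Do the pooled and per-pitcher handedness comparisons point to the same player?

Vs left-handers: Nguyen 118/137 = 86.1%, Ramirez 139/142 = 97.9% → Ramirez
Vs right-handers: Nguyen 297/1327 = 22.4%, Ramirez 464/1286 = 36.1% → Ramirez
Overall: Nguyen 415/1464 = 28.3%, Ramirez 603/1428 = 42.2% → Ramirez
Ramirez wins overall and in every pitcher group — no reversal.

Yes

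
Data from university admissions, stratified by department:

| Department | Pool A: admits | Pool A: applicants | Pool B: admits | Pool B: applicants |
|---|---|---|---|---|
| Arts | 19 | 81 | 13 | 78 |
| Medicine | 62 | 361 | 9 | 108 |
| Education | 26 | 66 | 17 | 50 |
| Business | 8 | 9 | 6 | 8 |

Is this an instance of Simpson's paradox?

Arts: Pool A 19/81 = 23.5%, Pool B 13/78 = 16.7% → Pool A
Medicine: Pool A 62/361 = 17.2%, Pool B 9/108 = 8.3% → Pool A
Education: Pool A 26/66 = 39.4%, Pool B 17/50 = 34.0% → Pool A
Business: Pool A 8/9 = 88.9%, Pool B 6/8 = 75.0% → Pool A
Overall: Pool A 115/517 = 22.2%, Pool B 45/244 = 18.4% → Pool A
Pool A wins overall and in every department group — no reversal.

No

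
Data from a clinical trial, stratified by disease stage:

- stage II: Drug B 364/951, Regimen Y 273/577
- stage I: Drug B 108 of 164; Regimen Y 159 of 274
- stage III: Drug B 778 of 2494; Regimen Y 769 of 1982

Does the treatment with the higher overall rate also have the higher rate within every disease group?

No

Stage II: Drug B 364/951 = 38.3%, Regimen Y 273/577 = 47.3% → Regimen Y
Stage I: Drug B 108/164 = 65.9%, Regimen Y 159/274 = 58.0% → Drug B
Stage III: Drug B 778/2494 = 31.2%, Regimen Y 769/1982 = 38.8% → Regimen Y
Overall: Drug B 1250/3609 = 34.6%, Regimen Y 1201/2833 = 42.4% → Regimen Y
Neither sweeps: Drug B wins 1 of 3 groups, Regimen Y wins 2. Regimen Y wins overall but not every group — no Simpson reversal.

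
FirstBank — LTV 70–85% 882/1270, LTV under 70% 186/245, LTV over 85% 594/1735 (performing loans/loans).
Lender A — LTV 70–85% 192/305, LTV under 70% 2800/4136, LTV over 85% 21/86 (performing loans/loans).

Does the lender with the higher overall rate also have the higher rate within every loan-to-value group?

LTV 70–85%: FirstBank 882/1270 = 69.4%, Lender A 192/305 = 63.0% → FirstBank
LTV under 70%: FirstBank 186/245 = 75.9%, Lender A 2800/4136 = 67.7% → FirstBank
LTV over 85%: FirstBank 594/1735 = 34.2%, Lender A 21/86 = 24.4% → FirstBank
Overall: FirstBank 1662/3250 = 51.1%, Lender A 3013/4527 = 66.6% → Lender A
FirstBank wins each loan-to-value group but Lender A wins overall — the comparison reverses. FirstBank's loans skew toward LTV over 85%, which has a lower base rate.

No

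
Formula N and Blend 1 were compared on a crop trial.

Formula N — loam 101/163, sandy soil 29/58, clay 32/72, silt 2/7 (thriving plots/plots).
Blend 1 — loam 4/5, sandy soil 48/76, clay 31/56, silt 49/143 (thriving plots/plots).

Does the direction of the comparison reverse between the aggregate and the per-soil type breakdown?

Loam: Formula N 101/163 = 62.0%, Blend 1 4/5 = 80.0% → Blend 1
Sandy soil: Formula N 29/58 = 50.0%, Blend 1 48/76 = 63.2% → Blend 1
Clay: Formula N 32/72 = 44.4%, Blend 1 31/56 = 55.4% → Blend 1
Silt: Formula N 2/7 = 28.6%, Blend 1 49/143 = 34.3% → Blend 1
Overall: Formula N 164/300 = 54.7%, Blend 1 132/280 = 47.1% → Formula N
Blend 1 wins each soil group but Formula N wins overall — the comparison reverses. Blend 1's plots skew toward silt, which has a lower base rate.

Yes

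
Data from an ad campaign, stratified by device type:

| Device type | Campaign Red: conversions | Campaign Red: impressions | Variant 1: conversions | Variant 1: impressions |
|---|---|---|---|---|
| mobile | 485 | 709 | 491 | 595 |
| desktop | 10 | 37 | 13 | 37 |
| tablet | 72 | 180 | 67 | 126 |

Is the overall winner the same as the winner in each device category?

Yes

Mobile: Campaign Red 485/709 = 68.4%, Variant 1 491/595 = 82.5% → Variant 1
Desktop: Campaign Red 10/37 = 27.0%, Variant 1 13/37 = 35.1% → Variant 1
Tablet: Campaign Red 72/180 = 40.0%, Variant 1 67/126 = 53.2% → Variant 1
Overall: Campaign Red 567/926 = 61.2%, Variant 1 571/758 = 75.3% → Variant 1
Variant 1 wins overall and in every device group — no reversal.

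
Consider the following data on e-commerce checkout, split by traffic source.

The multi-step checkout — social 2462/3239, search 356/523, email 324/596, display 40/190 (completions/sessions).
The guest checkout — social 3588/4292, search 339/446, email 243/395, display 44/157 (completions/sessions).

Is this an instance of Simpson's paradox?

No

Social: the multi-step checkout 2462/3239 = 76.0%, the guest checkout 3588/4292 = 83.6% → the guest checkout
Search: the multi-step checkout 356/523 = 68.1%, the guest checkout 339/446 = 76.0% → the guest checkout
Email: the multi-step checkout 324/596 = 54.4%, the guest checkout 243/395 = 61.5% → the guest checkout
Display: the multi-step checkout 40/190 = 21.1%, the guest checkout 44/157 = 28.0% → the guest checkout
Overall: the multi-step checkout 3182/4548 = 70.0%, the guest checkout 4214/5290 = 79.7% → the guest checkout
The guest checkout wins overall and in every traffic group — no reversal.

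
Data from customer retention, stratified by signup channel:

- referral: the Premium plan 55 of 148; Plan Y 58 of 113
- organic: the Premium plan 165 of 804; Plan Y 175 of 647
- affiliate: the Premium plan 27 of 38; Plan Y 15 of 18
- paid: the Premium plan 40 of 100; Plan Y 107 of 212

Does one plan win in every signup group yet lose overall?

Referral: the Premium plan 55/148 = 37.2%, Plan Y 58/113 = 51.3% → Plan Y
Organic: the Premium plan 165/804 = 20.5%, Plan Y 175/647 = 27.0% → Plan Y
Affiliate: the Premium plan 27/38 = 71.1%, Plan Y 15/18 = 83.3% → Plan Y
Paid: the Premium plan 40/100 = 40.0%, Plan Y 107/212 = 50.5% → Plan Y
Overall: the Premium plan 287/1090 = 26.3%, Plan Y 355/990 = 35.9% → Plan Y
Plan Y wins overall and in every signup group — no reversal.

No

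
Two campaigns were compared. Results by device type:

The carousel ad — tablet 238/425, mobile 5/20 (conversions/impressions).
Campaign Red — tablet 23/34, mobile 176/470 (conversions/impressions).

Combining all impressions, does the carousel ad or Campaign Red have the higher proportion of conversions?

the carousel ad

Tablet: the carousel ad 238/425 = 56.0%, Campaign Red 23/34 = 67.6% → Campaign Red
Mobile: the carousel ad 5/20 = 25.0%, Campaign Red 176/470 = 37.4% → Campaign Red
Overall: the carousel ad 243/445 = 54.6%, Campaign Red 199/504 = 39.5% → the carousel ad
(Campaign Red wins every device group but the carousel ad wins overall — Campaign Red's impressions skew toward the low-rate mobile group.)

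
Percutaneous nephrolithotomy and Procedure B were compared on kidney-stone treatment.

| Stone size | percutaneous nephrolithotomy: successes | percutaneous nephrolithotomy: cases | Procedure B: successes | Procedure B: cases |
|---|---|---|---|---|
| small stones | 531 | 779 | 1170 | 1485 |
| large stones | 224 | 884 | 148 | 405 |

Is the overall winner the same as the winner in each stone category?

Yes

Small stones: percutaneous nephrolithotomy 531/779 = 68.2%, Procedure B 1170/1485 = 78.8% → Procedure B
Large stones: percutaneous nephrolithotomy 224/884 = 25.3%, Procedure B 148/405 = 36.5% → Procedure B
Overall: percutaneous nephrolithotomy 755/1663 = 45.4%, Procedure B 1318/1890 = 69.7% → Procedure B
Procedure B wins overall and in every stone group — no reversal.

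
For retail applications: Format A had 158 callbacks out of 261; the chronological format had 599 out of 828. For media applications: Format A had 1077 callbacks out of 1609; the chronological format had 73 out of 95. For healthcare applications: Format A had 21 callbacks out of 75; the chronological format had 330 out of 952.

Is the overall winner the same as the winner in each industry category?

Retail: Format A 158/261 = 60.5%, the chronological format 599/828 = 72.3% → the chronological format
Media: Format A 1077/1609 = 66.9%, the chronological format 73/95 = 76.8% → the chronological format
Healthcare: Format A 21/75 = 28.0%, the chronological format 330/952 = 34.7% → the chronological format
Overall: Format A 1256/1945 = 64.6%, the chronological format 1002/1875 = 53.4% → Format A
The chronological format wins each industry group but Format A wins overall — the comparison reverses. The chronological format's applications skew toward healthcare, which has a lower base rate.

No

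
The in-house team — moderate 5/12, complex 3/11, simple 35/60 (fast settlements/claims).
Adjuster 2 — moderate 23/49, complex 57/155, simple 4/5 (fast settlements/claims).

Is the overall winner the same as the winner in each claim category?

Moderate: the in-house team 5/12 = 41.7%, Adjuster 2 23/49 = 46.9% → Adjuster 2
Complex: the in-house team 3/11 = 27.3%, Adjuster 2 57/155 = 36.8% → Adjuster 2
Simple: the in-house team 35/60 = 58.3%, Adjuster 2 4/5 = 80.0% → Adjuster 2
Overall: the in-house team 43/83 = 51.8%, Adjuster 2 84/209 = 40.2% → the in-house team
Adjuster 2 wins each claim group but the in-house team wins overall — the comparison reverses. Adjuster 2's claims skew toward complex, which has a lower base rate.

No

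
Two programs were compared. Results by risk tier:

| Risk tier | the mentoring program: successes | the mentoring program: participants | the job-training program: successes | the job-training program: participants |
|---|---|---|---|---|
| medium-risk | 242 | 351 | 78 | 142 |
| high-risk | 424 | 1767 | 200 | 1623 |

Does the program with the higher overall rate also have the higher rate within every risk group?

Medium-risk: the mentoring program 242/351 = 68.9%, the job-training program 78/142 = 54.9% → the mentoring program
High-risk: the mentoring program 424/1767 = 24.0%, the job-training program 200/1623 = 12.3% → the mentoring program
Overall: the mentoring program 666/2118 = 31.4%, the job-training program 278/1765 = 15.8% → the mentoring program
The mentoring program wins overall and in every risk group — no reversal.

Yes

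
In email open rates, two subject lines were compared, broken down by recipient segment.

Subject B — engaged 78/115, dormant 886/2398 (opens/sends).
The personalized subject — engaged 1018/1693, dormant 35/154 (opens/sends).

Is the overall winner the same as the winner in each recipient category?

No

Engaged: Subject B 78/115 = 67.8%, the personalized subject 1018/1693 = 60.1% → Subject B
Dormant: Subject B 886/2398 = 36.9%, the personalized subject 35/154 = 22.7% → Subject B
Overall: Subject B 964/2513 = 38.4%, the personalized subject 1053/1847 = 57.0% → the personalized subject
Subject B wins each recipient group but the personalized subject wins overall — the comparison reverses. Subject B's sends skew toward dormant, which has a lower base rate.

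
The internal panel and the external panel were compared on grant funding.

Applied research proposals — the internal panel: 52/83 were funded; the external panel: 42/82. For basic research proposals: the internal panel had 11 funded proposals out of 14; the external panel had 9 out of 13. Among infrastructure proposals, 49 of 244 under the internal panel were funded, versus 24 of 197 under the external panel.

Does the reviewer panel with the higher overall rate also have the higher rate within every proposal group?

Yes

Applied research: the internal panel 52/83 = 62.7%, the external panel 42/82 = 51.2% → the internal panel
Basic research: the internal panel 11/14 = 78.6%, the external panel 9/13 = 69.2% → the internal panel
Infrastructure: the internal panel 49/244 = 20.1%, the external panel 24/197 = 12.2% → the internal panel
Overall: the internal panel 112/341 = 32.8%, the external panel 75/292 = 25.7% → the internal panel
The internal panel wins overall and in every proposal group — no reversal.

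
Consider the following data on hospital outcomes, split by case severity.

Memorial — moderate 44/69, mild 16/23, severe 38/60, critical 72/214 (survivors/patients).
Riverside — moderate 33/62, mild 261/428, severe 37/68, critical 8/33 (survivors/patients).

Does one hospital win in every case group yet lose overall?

Yes

Moderate: Memorial 44/69 = 63.8%, Riverside 33/62 = 53.2% → Memorial
Mild: Memorial 16/23 = 69.6%, Riverside 261/428 = 61.0% → Memorial
Severe: Memorial 38/60 = 63.3%, Riverside 37/68 = 54.4% → Memorial
Critical: Memorial 72/214 = 33.6%, Riverside 8/33 = 24.2% → Memorial
Overall: Memorial 170/366 = 46.4%, Riverside 339/591 = 57.4% → Riverside
Memorial wins each case group but Riverside wins overall — the comparison reverses. Memorial's patients skew toward critical, which has a lower base rate.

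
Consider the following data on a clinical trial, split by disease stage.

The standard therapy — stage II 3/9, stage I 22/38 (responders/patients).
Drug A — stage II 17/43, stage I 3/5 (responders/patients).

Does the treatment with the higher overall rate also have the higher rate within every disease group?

No

Stage II: the standard therapy 3/9 = 33.3%, Drug A 17/43 = 39.5% → Drug A
Stage I: the standard therapy 22/38 = 57.9%, Drug A 3/5 = 60.0% → Drug A
Overall: the standard therapy 25/47 = 53.2%, Drug A 20/48 = 41.7% → the standard therapy
Drug A wins each disease group but the standard therapy wins overall — the comparison reverses. Drug A's patients skew toward stage II, which has a lower base rate.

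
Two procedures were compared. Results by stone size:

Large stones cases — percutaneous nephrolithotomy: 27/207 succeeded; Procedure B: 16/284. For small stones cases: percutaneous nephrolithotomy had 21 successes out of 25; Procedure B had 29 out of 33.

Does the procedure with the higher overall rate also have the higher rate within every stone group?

Large stones: percutaneous nephrolithotomy 27/207 = 13.0%, Procedure B 16/284 = 5.6% → percutaneous nephrolithotomy
Small stones: percutaneous nephrolithotomy 21/25 = 84.0%, Procedure B 29/33 = 87.9% → Procedure B
Overall: percutaneous nephrolithotomy 48/232 = 20.7%, Procedure B 45/317 = 14.2% → percutaneous nephrolithotomy
Neither sweeps: percutaneous nephrolithotomy wins 1 of 2 groups, Procedure B wins 1. Percutaneous nephrolithotomy wins overall but not every group — no Simpson reversal.

No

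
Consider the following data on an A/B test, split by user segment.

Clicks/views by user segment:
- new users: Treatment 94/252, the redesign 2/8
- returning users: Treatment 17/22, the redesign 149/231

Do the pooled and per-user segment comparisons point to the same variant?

New users: Treatment 94/252 = 37.3%, the redesign 2/8 = 25.0% → Treatment
Returning users: Treatment 17/22 = 77.3%, the redesign 149/231 = 64.5% → Treatment
Overall: Treatment 111/274 = 40.5%, the redesign 151/239 = 63.2% → the redesign
Treatment wins each user group but the redesign wins overall — the comparison reverses. Treatment's views skew toward new users, which has a lower base rate.

No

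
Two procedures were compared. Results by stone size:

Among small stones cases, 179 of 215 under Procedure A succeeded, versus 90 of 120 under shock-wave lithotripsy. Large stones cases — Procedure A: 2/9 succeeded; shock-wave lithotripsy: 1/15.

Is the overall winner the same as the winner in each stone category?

Small stones: Procedure A 179/215 = 83.3%, shock-wave lithotripsy 90/120 = 75.0% → Procedure A
Large stones: Procedure A 2/9 = 22.2%, shock-wave lithotripsy 1/15 = 6.7% → Procedure A
Overall: Procedure A 181/224 = 80.8%, shock-wave lithotripsy 91/135 = 67.4% → Procedure A
Procedure A wins overall and in every stone group — no reversal.

Yes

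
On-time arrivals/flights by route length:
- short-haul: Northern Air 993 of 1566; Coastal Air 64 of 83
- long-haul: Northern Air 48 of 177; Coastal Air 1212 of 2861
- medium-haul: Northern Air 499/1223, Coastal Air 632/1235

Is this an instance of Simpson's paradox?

Yes

Short-haul: Northern Air 993/1566 = 63.4%, Coastal Air 64/83 = 77.1% → Coastal Air
Long-haul: Northern Air 48/177 = 27.1%, Coastal Air 1212/2861 = 42.4% → Coastal Air
Medium-haul: Northern Air 499/1223 = 40.8%, Coastal Air 632/1235 = 51.2% → Coastal Air
Overall: Northern Air 1540/2966 = 51.9%, Coastal Air 1908/4179 = 45.7% → Northern Air
Coastal Air wins each route group but Northern Air wins overall — the comparison reverses. Coastal Air's flights skew toward long-haul, which has a lower base rate.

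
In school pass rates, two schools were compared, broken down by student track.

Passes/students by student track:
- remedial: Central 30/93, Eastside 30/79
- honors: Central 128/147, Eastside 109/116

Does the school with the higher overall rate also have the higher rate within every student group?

Yes

Remedial: Central 30/93 = 32.3%, Eastside 30/79 = 38.0% → Eastside
Honors: Central 128/147 = 87.1%, Eastside 109/116 = 94.0% → Eastside
Overall: Central 158/240 = 65.8%, Eastside 139/195 = 71.3% → Eastside
Eastside wins overall and in every student group — no reversal.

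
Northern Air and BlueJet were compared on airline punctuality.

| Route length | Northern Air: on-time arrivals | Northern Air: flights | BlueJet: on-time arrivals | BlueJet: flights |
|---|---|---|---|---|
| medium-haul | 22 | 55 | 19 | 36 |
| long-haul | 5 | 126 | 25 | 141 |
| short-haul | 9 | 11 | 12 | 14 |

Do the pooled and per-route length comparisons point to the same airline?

Medium-haul: Northern Air 22/55 = 40.0%, BlueJet 19/36 = 52.8% → BlueJet
Long-haul: Northern Air 5/126 = 4.0%, BlueJet 25/141 = 17.7% → BlueJet
Short-haul: Northern Air 9/11 = 81.8%, BlueJet 12/14 = 85.7% → BlueJet
Overall: Northern Air 36/192 = 18.8%, BlueJet 56/191 = 29.3% → BlueJet
BlueJet wins overall and in every route group — no reversal.

Yes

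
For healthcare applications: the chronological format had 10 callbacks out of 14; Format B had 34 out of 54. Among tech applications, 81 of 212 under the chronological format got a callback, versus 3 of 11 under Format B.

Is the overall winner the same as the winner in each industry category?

No

Healthcare: the chronological format 10/14 = 71.4%, Format B 34/54 = 63.0% → the chronological format
Tech: the chronological format 81/212 = 38.2%, Format B 3/11 = 27.3% → the chronological format
Overall: the chronological format 91/226 = 40.3%, Format B 37/65 = 56.9% → Format B
The chronological format wins each industry group but Format B wins overall — the comparison reverses. The chronological format's applications skew toward tech, which has a lower base rate.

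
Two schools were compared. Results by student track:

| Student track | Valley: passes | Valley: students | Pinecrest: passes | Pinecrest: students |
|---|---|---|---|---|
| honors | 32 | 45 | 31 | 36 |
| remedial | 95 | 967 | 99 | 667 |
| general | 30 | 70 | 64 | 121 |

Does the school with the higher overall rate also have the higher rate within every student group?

Yes

Honors: Valley 32/45 = 71.1%, Pinecrest 31/36 = 86.1% → Pinecrest
Remedial: Valley 95/967 = 9.8%, Pinecrest 99/667 = 14.8% → Pinecrest
General: Valley 30/70 = 42.9%, Pinecrest 64/121 = 52.9% → Pinecrest
Overall: Valley 157/1082 = 14.5%, Pinecrest 194/824 = 23.5% → Pinecrest
Pinecrest wins overall and in every student group — no reversal.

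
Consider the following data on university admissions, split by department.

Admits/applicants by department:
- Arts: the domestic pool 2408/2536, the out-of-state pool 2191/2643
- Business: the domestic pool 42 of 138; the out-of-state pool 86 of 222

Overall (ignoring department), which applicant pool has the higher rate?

the domestic pool

Arts: the domestic pool 2408/2536 = 95.0%, the out-of-state pool 2191/2643 = 82.9% → the domestic pool
Business: the domestic pool 42/138 = 30.4%, the out-of-state pool 86/222 = 38.7% → the out-of-state pool
Overall: the domestic pool 2450/2674 = 91.6%, the out-of-state pool 2277/2865 = 79.5% → the domestic pool
(Neither sweeps every department group, but the domestic pool has the higher pooled rate.)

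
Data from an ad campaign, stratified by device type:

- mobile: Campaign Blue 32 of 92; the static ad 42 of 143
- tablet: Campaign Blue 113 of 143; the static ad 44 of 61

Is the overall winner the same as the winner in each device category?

Yes

Mobile: Campaign Blue 32/92 = 34.8%, the static ad 42/143 = 29.4% → Campaign Blue
Tablet: Campaign Blue 113/143 = 79.0%, the static ad 44/61 = 72.1% → Campaign Blue
Overall: Campaign Blue 145/235 = 61.7%, the static ad 86/204 = 42.2% → Campaign Blue
Campaign Blue wins overall and in every device group — no reversal.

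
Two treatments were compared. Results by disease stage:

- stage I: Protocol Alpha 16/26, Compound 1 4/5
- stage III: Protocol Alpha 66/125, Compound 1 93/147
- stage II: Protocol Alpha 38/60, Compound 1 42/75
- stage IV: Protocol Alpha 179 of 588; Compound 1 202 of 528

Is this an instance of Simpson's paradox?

Stage I: Protocol Alpha 16/26 = 61.5%, Compound 1 4/5 = 80.0% → Compound 1
Stage III: Protocol Alpha 66/125 = 52.8%, Compound 1 93/147 = 63.3% → Compound 1
Stage II: Protocol Alpha 38/60 = 63.3%, Compound 1 42/75 = 56.0% → Protocol Alpha
Stage IV: Protocol Alpha 179/588 = 30.4%, Compound 1 202/528 = 38.3% → Compound 1
Overall: Protocol Alpha 299/799 = 37.4%, Compound 1 341/755 = 45.2% → Compound 1
Neither sweeps: Protocol Alpha wins 1 of 4 groups, Compound 1 wins 3. Compound 1 wins overall but not every group — no Simpson reversal.

No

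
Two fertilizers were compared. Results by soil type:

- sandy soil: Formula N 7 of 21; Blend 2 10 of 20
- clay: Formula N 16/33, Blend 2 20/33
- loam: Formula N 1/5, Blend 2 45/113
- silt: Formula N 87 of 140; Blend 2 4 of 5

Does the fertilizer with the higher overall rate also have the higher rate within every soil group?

No

Sandy soil: Formula N 7/21 = 33.3%, Blend 2 10/20 = 50.0% → Blend 2
Clay: Formula N 16/33 = 48.5%, Blend 2 20/33 = 60.6% → Blend 2
Loam: Formula N 1/5 = 20.0%, Blend 2 45/113 = 39.8% → Blend 2
Silt: Formula N 87/140 = 62.1%, Blend 2 4/5 = 80.0% → Blend 2
Overall: Formula N 111/199 = 55.8%, Blend 2 79/171 = 46.2% → Formula N
Blend 2 wins each soil group but Formula N wins overall — the comparison reverses. Blend 2's plots skew toward loam, which has a lower base rate.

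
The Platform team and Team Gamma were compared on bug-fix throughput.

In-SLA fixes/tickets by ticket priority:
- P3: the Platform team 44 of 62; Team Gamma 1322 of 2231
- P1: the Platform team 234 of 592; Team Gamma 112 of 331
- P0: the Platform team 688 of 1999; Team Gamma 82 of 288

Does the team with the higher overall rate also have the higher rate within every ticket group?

P3: the Platform team 44/62 = 71.0%, Team Gamma 1322/2231 = 59.3% → the Platform team
P1: the Platform team 234/592 = 39.5%, Team Gamma 112/331 = 33.8% → the Platform team
P0: the Platform team 688/1999 = 34.4%, Team Gamma 82/288 = 28.5% → the Platform team
Overall: the Platform team 966/2653 = 36.4%, Team Gamma 1516/2850 = 53.2% → Team Gamma
The Platform team wins each ticket group but Team Gamma wins overall — the comparison reverses. The Platform team's tickets skew toward P0, which has a lower base rate.

No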